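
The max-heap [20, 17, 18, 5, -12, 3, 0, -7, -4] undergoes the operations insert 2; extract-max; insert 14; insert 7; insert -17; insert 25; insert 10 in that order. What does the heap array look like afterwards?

[25, 17, 18, 5, 14, 3, 10, -7, -4, 2, 7, -17, -12, 0]

insert 2:
  append 2 at index 9 → [20, 17, 18, 5, -12, 3, 0, -7, -4, 2]
  2 > parent -12 at index 4, swap → [20, 17, 18, 5, 2, 3, 0, -7, -4, -12]
extract-max → returns 20:
  remove root 20; move last element -12 to root → [-12, 17, 18, 5, 2, 3, 0, -7, -4]
  -12 vs larger child 18 at index 2, swap → [18, 17, -12, 5, 2, 3, 0, -7, -4]
  -12 vs larger child 3 at index 5, swap → [18, 17, 3, 5, 2, -12, 0, -7, -4]
insert 14:
  append 14 at index 9 → [18, 17, 3, 5, 2, -12, 0, -7, -4, 14]
  14 > parent 2 at index 4, swap → [18, 17, 3, 5, 14, -12, 0, -7, -4, 2]
insert 7:
  append 7 at index 10 → [18, 17, 3, 5, 14, -12, 0, -7, -4, 2, 7] (no swap needed)
insert -17:
  append -17 at index 11 → [18, 17, 3, 5, 14, -12, 0, -7, -4, 2, 7, -17] (no swap needed)
insert 25:
  append 25 at index 12 → [18, 17, 3, 5, 14, -12, 0, -7, -4, 2, 7, -17, 25]
  25 > parent -12 at index 5, swap → [18, 17, 3, 5, 14, 25, 0, -7, -4, 2, 7, -17, -12]
  25 > parent 3 at index 2, swap → [18, 17, 25, 5, 14, 3, 0, -7, -4, 2, 7, -17, -12]
  25 > parent 18 at index 0, swap → [25, 17, 18, 5, 14, 3, 0, -7, -4, 2, 7, -17, -12]
insert 10:
  append 10 at index 13 → [25, 17, 18, 5, 14, 3, 0, -7, -4, 2, 7, -17, -12, 10]
  10 > parent 0 at index 6, swap → [25, 17, 18, 5, 14, 3, 10, -7, -4, 2, 7, -17, -12, 0]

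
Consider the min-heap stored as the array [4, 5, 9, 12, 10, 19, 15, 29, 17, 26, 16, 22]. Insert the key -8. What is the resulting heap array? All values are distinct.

append -8 at index 12 → [4, 5, 9, 12, 10, 19, 15, 29, 17, 26, 16, 22, -8]
-8 < parent 19 at index 5, swap → [4, 5, 9, 12, 10, -8, 15, 29, 17, 26, 16, 22, 19]
-8 < parent 9 at index 2, swap → [4, 5, -8, 12, 10, 9, 15, 29, 17, 26, 16, 22, 19]
-8 < parent 4 at index 0, swap → [-8, 5, 4, 12, 10, 9, 15, 29, 17, 26, 16, 22, 19]

[-8, 5, 4, 12, 10, 9, 15, 29, 17, 26, 16, 22, 19]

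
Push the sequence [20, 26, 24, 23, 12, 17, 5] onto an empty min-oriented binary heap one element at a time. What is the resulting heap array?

[5, 20, 12, 26, 23, 24, 17]

Insert 20:
  append 20 at index 0 → [20] (no swap needed)
Insert 26:
  append 26 at index 1 → [20, 26] (no swap needed)
Insert 24:
  append 24 at index 2 → [20, 26, 24] (no swap needed)
Insert 23:
  append 23 at index 3 → [20, 26, 24, 23]
  23 < parent 26 at index 1, swap → [20, 23, 24, 26]
Insert 12:
  append 12 at index 4 → [20, 23, 24, 26, 12]
  12 < parent 23 at index 1, swap → [20, 12, 24, 26, 23]
  12 < parent 20 at index 0, swap → [12, 20, 24, 26, 23]
Insert 17:
  append 17 at index 5 → [12, 20, 24, 26, 23, 17]
  17 < parent 24 at index 2, swap → [12, 20, 17, 26, 23, 24]
Insert 5:
  append 5 at index 6 → [12, 20, 17, 26, 23, 24, 5]
  5 < parent 17 at index 2, swap → [12, 20, 5, 26, 23, 24, 17]
  5 < parent 12 at index 0, swap → [5, 20, 12, 26, 23, 24, 17]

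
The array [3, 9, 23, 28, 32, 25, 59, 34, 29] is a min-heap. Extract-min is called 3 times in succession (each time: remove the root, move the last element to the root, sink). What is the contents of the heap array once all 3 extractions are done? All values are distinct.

[25, 28, 34, 29, 32, 59]

extract-min #1 returns 3:
  remove root 3; move last element 29 to root → [29, 9, 23, 28, 32, 25, 59, 34]
  29 vs smaller child 9 at index 1, swap → [9, 29, 23, 28, 32, 25, 59, 34]
  29 vs smaller child 28 at index 3, swap → [9, 28, 23, 29, 32, 25, 59, 34]
extract-min #2 returns 9:
  remove root 9; move last element 34 to root → [34, 28, 23, 29, 32, 25, 59]
  34 vs smaller child 23 at index 2, swap → [23, 28, 34, 29, 32, 25, 59]
  34 vs smaller child 25 at index 5, swap → [23, 28, 25, 29, 32, 34, 59]
extract-min #3 returns 23:
  remove root 23; move last element 59 to root → [59, 28, 25, 29, 32, 34]
  59 vs smaller child 25 at index 2, swap → [25, 28, 59, 29, 32, 34]
  59 vs only child 34 at index 5, swap → [25, 28, 34, 29, 32, 59]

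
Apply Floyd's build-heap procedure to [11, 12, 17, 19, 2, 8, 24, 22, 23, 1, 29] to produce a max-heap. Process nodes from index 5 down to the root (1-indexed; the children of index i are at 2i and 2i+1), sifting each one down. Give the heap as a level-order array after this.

[29, 23, 24, 22, 12, 8, 17, 11, 19, 1, 2]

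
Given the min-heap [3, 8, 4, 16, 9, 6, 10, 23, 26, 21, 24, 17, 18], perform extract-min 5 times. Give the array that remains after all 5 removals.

extract-min #1 returns 3:
  remove root 3; move last element 18 to root → [18, 8, 4, 16, 9, 6, 10, 23, 26, 21, 24, 17]
  18 vs smaller child 4 at index 2, swap → [4, 8, 18, 16, 9, 6, 10, 23, 26, 21, 24, 17]
  18 vs smaller child 6 at index 5, swap → [4, 8, 6, 16, 9, 18, 10, 23, 26, 21, 24, 17]
  18 vs only child 17 at index 11, swap → [4, 8, 6, 16, 9, 17, 10, 23, 26, 21, 24, 18]
extract-min #2 returns 4:
  remove root 4; move last element 18 to root → [18, 8, 6, 16, 9, 17, 10, 23, 26, 21, 24]
  18 vs smaller child 6 at index 2, swap → [6, 8, 18, 16, 9, 17, 10, 23, 26, 21, 24]
  18 vs smaller child 10 at index 6, swap → [6, 8, 10, 16, 9, 17, 18, 23, 26, 21, 24]
extract-min #3 returns 6:
  remove root 6; move last element 24 to root → [24, 8, 10, 16, 9, 17, 18, 23, 26, 21]
  24 vs smaller child 8 at index 1, swap → [8, 24, 10, 16, 9, 17, 18, 23, 26, 21]
  24 vs smaller child 9 at index 4, swap → [8, 9, 10, 16, 24, 17, 18, 23, 26, 21]
  24 vs only child 21 at index 9, swap → [8, 9, 10, 16, 21, 17, 18, 23, 26, 24]
extract-min #4 returns 8:
  remove root 8; move last element 24 to root → [24, 9, 10, 16, 21, 17, 18, 23, 26]
  24 vs smaller child 9 at index 1, swap → [9, 24, 10, 16, 21, 17, 18, 23, 26]
  24 vs smaller child 16 at index 3, swap → [9, 16, 10, 24, 21, 17, 18, 23, 26]
  24 vs smaller child 23 at index 7, swap → [9, 16, 10, 23, 21, 17, 18, 24, 26]
extract-min #5 returns 9:
  remove root 9; move last element 26 to root → [26, 16, 10, 23, 21, 17, 18, 24]
  26 vs smaller child 10 at index 2, swap → [10, 16, 26, 23, 21, 17, 18, 24]
  26 vs smaller child 17 at index 5, swap → [10, 16, 17, 23, 21, 26, 18, 24]

[10, 16, 17, 23, 21, 26, 18, 24]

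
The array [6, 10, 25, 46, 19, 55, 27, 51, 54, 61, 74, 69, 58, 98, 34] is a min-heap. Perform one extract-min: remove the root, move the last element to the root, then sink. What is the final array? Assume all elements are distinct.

[10, 19, 25, 46, 34, 55, 27, 51, 54, 61, 74, 69, 58, 98]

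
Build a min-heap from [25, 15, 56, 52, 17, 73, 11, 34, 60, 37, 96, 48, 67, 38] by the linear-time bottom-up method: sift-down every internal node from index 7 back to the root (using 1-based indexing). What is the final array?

[11, 15, 25, 34, 17, 48, 38, 52, 60, 37, 96, 73, 67, 56]

sift down from index 7: already satisfies heap property
sift down from index 6:
  73 vs smaller child 48 at index 12, swap → [25, 15, 56, 52, 17, 48, 11, 34, 60, 37, 96, 73, 67, 38]
sift down from index 5: already satisfies heap property
sift down from index 4:
  52 vs smaller child 34 at index 8, swap → [25, 15, 56, 34, 17, 48, 11, 52, 60, 37, 96, 73, 67, 38]
sift down from index 3:
  56 vs smaller child 11 at index 7, swap → [25, 15, 11, 34, 17, 48, 56, 52, 60, 37, 96, 73, 67, 38]
  56 vs only child 38 at index 14, swap → [25, 15, 11, 34, 17, 48, 38, 52, 60, 37, 96, 73, 67, 56]
sift down from index 2: already satisfies heap property
sift down from index 1:
  25 vs smaller child 11 at index 3, swap → [11, 15, 25, 34, 17, 48, 38, 52, 60, 37, 96, 73, 67, 56]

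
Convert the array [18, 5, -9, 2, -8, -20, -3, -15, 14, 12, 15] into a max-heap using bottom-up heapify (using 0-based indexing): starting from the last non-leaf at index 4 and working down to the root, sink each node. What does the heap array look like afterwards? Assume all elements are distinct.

sift down from index 4:
  -8 vs larger child 15 at index 10, swap → [18, 5, -9, 2, 15, -20, -3, -15, 14, 12, -8]
sift down from index 3:
  2 vs larger child 14 at index 8, swap → [18, 5, -9, 14, 15, -20, -3, -15, 2, 12, -8]
sift down from index 2:
  -9 vs larger child -3 at index 6, swap → [18, 5, -3, 14, 15, -20, -9, -15, 2, 12, -8]
sift down from index 1:
  5 vs larger child 15 at index 4, swap → [18, 15, -3, 14, 5, -20, -9, -15, 2, 12, -8]
  5 vs larger child 12 at index 9, swap → [18, 15, -3, 14, 12, -20, -9, -15, 2, 5, -8]
sift down from index 0: already satisfies heap property

[18, 15, -3, 14, 12, -20, -9, -15, 2, 5, -8]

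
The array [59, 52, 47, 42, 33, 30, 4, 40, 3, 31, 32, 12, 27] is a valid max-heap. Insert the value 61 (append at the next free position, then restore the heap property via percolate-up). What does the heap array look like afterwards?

[61, 52, 59, 42, 33, 30, 47, 40, 3, 31, 32, 12, 27, 4]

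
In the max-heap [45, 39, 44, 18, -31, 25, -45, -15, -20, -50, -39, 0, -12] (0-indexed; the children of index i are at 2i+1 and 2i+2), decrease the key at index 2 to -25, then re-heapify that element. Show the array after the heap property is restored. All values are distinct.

set index 2 from 44 to -25 → [45, 39, -25, 18, -31, 25, -45, -15, -20, -50, -39, 0, -12]
-25 vs larger child 25 at index 5, swap → [45, 39, 25, 18, -31, -25, -45, -15, -20, -50, -39, 0, -12]
-25 vs larger child 0 at index 11, swap → [45, 39, 25, 18, -31, 0, -45, -15, -20, -50, -39, -25, -12]

[45, 39, 25, 18, -31, 0, -45, -15, -20, -50, -39, -25, -12]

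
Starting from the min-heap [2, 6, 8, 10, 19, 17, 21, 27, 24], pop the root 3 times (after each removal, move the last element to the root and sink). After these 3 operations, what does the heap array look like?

extract-min #1 returns 2:
  remove root 2; move last element 24 to root → [24, 6, 8, 10, 19, 17, 21, 27]
  24 vs smaller child 6 at index 1, swap → [6, 24, 8, 10, 19, 17, 21, 27]
  24 vs smaller child 10 at index 3, swap → [6, 10, 8, 24, 19, 17, 21, 27]
extract-min #2 returns 6:
  remove root 6; move last element 27 to root → [27, 10, 8, 24, 19, 17, 21]
  27 vs smaller child 8 at index 2, swap → [8, 10, 27, 24, 19, 17, 21]
  27 vs smaller child 17 at index 5, swap → [8, 10, 17, 24, 19, 27, 21]
extract-min #3 returns 8:
  remove root 8; move last element 21 to root → [21, 10, 17, 24, 19, 27]
  21 vs smaller child 10 at index 1, swap → [10, 21, 17, 24, 19, 27]
  21 vs smaller child 19 at index 4, swap → [10, 19, 17, 24, 21, 27]

[10, 19, 17, 24, 21, 27]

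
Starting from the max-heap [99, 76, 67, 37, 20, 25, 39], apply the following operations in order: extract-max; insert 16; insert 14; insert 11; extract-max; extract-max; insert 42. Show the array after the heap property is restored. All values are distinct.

extract-max → returns 99:
  remove root 99; move last element 39 to root → [39, 76, 67, 37, 20, 25]
  39 vs larger child 76 at index 1, swap → [76, 39, 67, 37, 20, 25]
insert 16:
  append 16 at index 6 → [76, 39, 67, 37, 20, 25, 16] (no swap needed)
insert 14:
  append 14 at index 7 → [76, 39, 67, 37, 20, 25, 16, 14] (no swap needed)
insert 11:
  append 11 at index 8 → [76, 39, 67, 37, 20, 25, 16, 14, 11] (no swap needed)
extract-max → returns 76:
  remove root 76; move last element 11 to root → [11, 39, 67, 37, 20, 25, 16, 14]
  11 vs larger child 67 at index 2, swap → [67, 39, 11, 37, 20, 25, 16, 14]
  11 vs larger child 25 at index 5, swap → [67, 39, 25, 37, 20, 11, 16, 14]
extract-max → returns 67:
  remove root 67; move last element 14 to root → [14, 39, 25, 37, 20, 11, 16]
  14 vs larger child 39 at index 1, swap → [39, 14, 25, 37, 20, 11, 16]
  14 vs larger child 37 at index 3, swap → [39, 37, 25, 14, 20, 11, 16]
insert 42:
  append 42 at index 7 → [39, 37, 25, 14, 20, 11, 16, 42]
  42 > parent 14 at index 3, swap → [39, 37, 25, 42, 20, 11, 16, 14]
  42 > parent 37 at index 1, swap → [39, 42, 25, 37, 20, 11, 16, 14]
  42 > parent 39 at index 0, swap → [42, 39, 25, 37, 20, 11, 16, 14]

[42, 39, 25, 37, 20, 11, 16, 14]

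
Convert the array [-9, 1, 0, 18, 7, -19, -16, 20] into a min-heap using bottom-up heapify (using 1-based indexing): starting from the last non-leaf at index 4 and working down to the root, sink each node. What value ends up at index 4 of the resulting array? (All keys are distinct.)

18

sift down from index 4: already satisfies heap property
sift down from index 3:
  0 vs smaller child -19 at index 6, swap → [-9, 1, -19, 18, 7, 0, -16, 20]
sift down from index 2: already satisfies heap property
sift down from index 1:
  -9 vs smaller child -19 at index 3, swap → [-19, 1, -9, 18, 7, 0, -16, 20]
  -9 vs smaller child -16 at index 7, swap → [-19, 1, -16, 18, 7, 0, -9, 20]
resulting array: [-19, 1, -16, 18, 7, 0, -9, 20]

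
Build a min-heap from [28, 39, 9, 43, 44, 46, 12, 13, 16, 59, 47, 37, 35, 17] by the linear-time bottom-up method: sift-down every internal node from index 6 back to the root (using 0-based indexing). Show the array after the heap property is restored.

[9, 13, 12, 16, 44, 35, 17, 43, 39, 59, 47, 37, 46, 28]

sift down from index 6: already satisfies heap property
sift down from index 5:
  46 vs smaller child 35 at index 12, swap → [28, 39, 9, 43, 44, 35, 12, 13, 16, 59, 47, 37, 46, 17]
sift down from index 4: already satisfies heap property
sift down from index 3:
  43 vs smaller child 13 at index 7, swap → [28, 39, 9, 13, 44, 35, 12, 43, 16, 59, 47, 37, 46, 17]
sift down from index 2: already satisfies heap property
sift down from index 1:
  39 vs smaller child 13 at index 3, swap → [28, 13, 9, 39, 44, 35, 12, 43, 16, 59, 47, 37, 46, 17]
  39 vs smaller child 16 at index 8, swap → [28, 13, 9, 16, 44, 35, 12, 43, 39, 59, 47, 37, 46, 17]
sift down from index 0:
  28 vs smaller child 9 at index 2, swap → [9, 13, 28, 16, 44, 35, 12, 43, 39, 59, 47, 37, 46, 17]
  28 vs smaller child 12 at index 6, swap → [9, 13, 12, 16, 44, 35, 28, 43, 39, 59, 47, 37, 46, 17]
  28 vs only child 17 at index 13, swap → [9, 13, 12, 16, 44, 35, 17, 43, 39, 59, 47, 37, 46, 28]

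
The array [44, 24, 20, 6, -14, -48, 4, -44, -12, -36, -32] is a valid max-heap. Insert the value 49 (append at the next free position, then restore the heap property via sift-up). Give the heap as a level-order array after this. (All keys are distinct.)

[49, 24, 44, 6, -14, 20, 4, -44, -12, -36, -32, -48]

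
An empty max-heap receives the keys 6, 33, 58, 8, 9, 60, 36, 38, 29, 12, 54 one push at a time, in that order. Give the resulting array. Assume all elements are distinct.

[60, 54, 58, 29, 38, 33, 36, 6, 9, 8, 12]

Insert 6:
  append 6 at index 0 → [6] (no swap needed)
Insert 33:
  append 33 at index 1 → [6, 33]
  33 > parent 6 at index 0, swap → [33, 6]
Insert 58:
  append 58 at index 2 → [33, 6, 58]
  58 > parent 33 at index 0, swap → [58, 6, 33]
Insert 8:
  append 8 at index 3 → [58, 6, 33, 8]
  8 > parent 6 at index 1, swap → [58, 8, 33, 6]
Insert 9:
  append 9 at index 4 → [58, 8, 33, 6, 9]
  9 > parent 8 at index 1, swap → [58, 9, 33, 6, 8]
Insert 60:
  append 60 at index 5 → [58, 9, 33, 6, 8, 60]
  60 > parent 33 at index 2, swap → [58, 9, 60, 6, 8, 33]
  60 > parent 58 at index 0, swap → [60, 9, 58, 6, 8, 33]
Insert 36:
  append 36 at index 6 → [60, 9, 58, 6, 8, 33, 36] (no swap needed)
Insert 38:
  append 38 at index 7 → [60, 9, 58, 6, 8, 33, 36, 38]
  38 > parent 6 at index 3, swap → [60, 9, 58, 38, 8, 33, 36, 6]
  38 > parent 9 at index 1, swap → [60, 38, 58, 9, 8, 33, 36, 6]
Insert 29:
  append 29 at index 8 → [60, 38, 58, 9, 8, 33, 36, 6, 29]
  29 > parent 9 at index 3, swap → [60, 38, 58, 29, 8, 33, 36, 6, 9]
Insert 12:
  append 12 at index 9 → [60, 38, 58, 29, 8, 33, 36, 6, 9, 12]
  12 > parent 8 at index 4, swap → [60, 38, 58, 29, 12, 33, 36, 6, 9, 8]
Insert 54:
  append 54 at index 10 → [60, 38, 58, 29, 12, 33, 36, 6, 9, 8, 54]
  54 > parent 12 at index 4, swap → [60, 38, 58, 29, 54, 33, 36, 6, 9, 8, 12]
  54 > parent 38 at index 1, swap → [60, 54, 58, 29, 38, 33, 36, 6, 9, 8, 12]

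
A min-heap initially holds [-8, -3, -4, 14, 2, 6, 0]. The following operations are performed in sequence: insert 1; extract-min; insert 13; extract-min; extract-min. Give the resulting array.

[0, 1, 6, 13, 2, 14]

insert 1:
  append 1 at index 7 → [-8, -3, -4, 14, 2, 6, 0, 1]
  1 < parent 14 at index 3, swap → [-8, -3, -4, 1, 2, 6, 0, 14]
extract-min → returns -8:
  remove root -8; move last element 14 to root → [14, -3, -4, 1, 2, 6, 0]
  14 vs smaller child -4 at index 2, swap → [-4, -3, 14, 1, 2, 6, 0]
  14 vs smaller child 0 at index 6, swap → [-4, -3, 0, 1, 2, 6, 14]
insert 13:
  append 13 at index 7 → [-4, -3, 0, 1, 2, 6, 14, 13] (no swap needed)
extract-min → returns -4:
  remove root -4; move last element 13 to root → [13, -3, 0, 1, 2, 6, 14]
  13 vs smaller child -3 at index 1, swap → [-3, 13, 0, 1, 2, 6, 14]
  13 vs smaller child 1 at index 3, swap → [-3, 1, 0, 13, 2, 6, 14]
extract-min → returns -3:
  remove root -3; move last element 14 to root → [14, 1, 0, 13, 2, 6]
  14 vs smaller child 0 at index 2, swap → [0, 1, 14, 13, 2, 6]
  14 vs only child 6 at index 5, swap → [0, 1, 6, 13, 2, 14]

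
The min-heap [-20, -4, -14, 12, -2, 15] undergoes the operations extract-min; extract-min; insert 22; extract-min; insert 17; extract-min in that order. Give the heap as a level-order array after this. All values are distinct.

extract-min → returns -20:
  remove root -20; move last element 15 to root → [15, -4, -14, 12, -2]
  15 vs smaller child -14 at index 2, swap → [-14, -4, 15, 12, -2]
extract-min → returns -14:
  remove root -14; move last element -2 to root → [-2, -4, 15, 12]
  -2 vs smaller child -4 at index 1, swap → [-4, -2, 15, 12]
insert 22:
  append 22 at index 4 → [-4, -2, 15, 12, 22] (no swap needed)
extract-min → returns -4:
  remove root -4; move last element 22 to root → [22, -2, 15, 12]
  22 vs smaller child -2 at index 1, swap → [-2, 22, 15, 12]
  22 vs only child 12 at index 3, swap → [-2, 12, 15, 22]
insert 17:
  append 17 at index 4 → [-2, 12, 15, 22, 17] (no swap needed)
extract-min → returns -2:
  remove root -2; move last element 17 to root → [17, 12, 15, 22]
  17 vs smaller child 12 at index 1, swap → [12, 17, 15, 22]

[12, 17, 15, 22]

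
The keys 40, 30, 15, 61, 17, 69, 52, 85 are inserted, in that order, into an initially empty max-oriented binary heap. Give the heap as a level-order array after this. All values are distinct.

Insert 40:
  append 40 at index 0 → [40] (no swap needed)
Insert 30:
  append 30 at index 1 → [40, 30] (no swap needed)
Insert 15:
  append 15 at index 2 → [40, 30, 15] (no swap needed)
Insert 61:
  append 61 at index 3 → [40, 30, 15, 61]
  61 > parent 30 at index 1, swap → [40, 61, 15, 30]
  61 > parent 40 at index 0, swap → [61, 40, 15, 30]
Insert 17:
  append 17 at index 4 → [61, 40, 15, 30, 17] (no swap needed)
Insert 69:
  append 69 at index 5 → [61, 40, 15, 30, 17, 69]
  69 > parent 15 at index 2, swap → [61, 40, 69, 30, 17, 15]
  69 > parent 61 at index 0, swap → [69, 40, 61, 30, 17, 15]
Insert 52:
  append 52 at index 6 → [69, 40, 61, 30, 17, 15, 52] (no swap needed)
Insert 85:
  append 85 at index 7 → [69, 40, 61, 30, 17, 15, 52, 85]
  85 > parent 30 at index 3, swap → [69, 40, 61, 85, 17, 15, 52, 30]
  85 > parent 40 at index 1, swap → [69, 85, 61, 40, 17, 15, 52, 30]
  85 > parent 69 at index 0, swap → [85, 69, 61, 40, 17, 15, 52, 30]

[85, 69, 61, 40, 17, 15, 52, 30]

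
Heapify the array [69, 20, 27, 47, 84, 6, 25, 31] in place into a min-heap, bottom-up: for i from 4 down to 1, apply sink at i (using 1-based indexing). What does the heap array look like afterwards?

sift down from index 4:
  47 vs only child 31 at index 8, swap → [69, 20, 27, 31, 84, 6, 25, 47]
sift down from index 3:
  27 vs smaller child 6 at index 6, swap → [69, 20, 6, 31, 84, 27, 25, 47]
sift down from index 2: already satisfies heap property
sift down from index 1:
  69 vs smaller child 6 at index 3, swap → [6, 20, 69, 31, 84, 27, 25, 47]
  69 vs smaller child 25 at index 7, swap → [6, 20, 25, 31, 84, 27, 69, 47]

[6, 20, 25, 31, 84, 27, 69, 47]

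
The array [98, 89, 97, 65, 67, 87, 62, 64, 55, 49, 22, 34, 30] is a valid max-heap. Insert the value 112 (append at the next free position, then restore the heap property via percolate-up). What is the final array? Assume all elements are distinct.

append 112 at index 13 → [98, 89, 97, 65, 67, 87, 62, 64, 55, 49, 22, 34, 30, 112]
112 > parent 62 at index 6, swap → [98, 89, 97, 65, 67, 87, 112, 64, 55, 49, 22, 34, 30, 62]
112 > parent 97 at index 2, swap → [98, 89, 112, 65, 67, 87, 97, 64, 55, 49, 22, 34, 30, 62]
112 > parent 98 at index 0, swap → [112, 89, 98, 65, 67, 87, 97, 64, 55, 49, 22, 34, 30, 62]

[112, 89, 98, 65, 67, 87, 97, 64, 55, 49, 22, 34, 30, 62]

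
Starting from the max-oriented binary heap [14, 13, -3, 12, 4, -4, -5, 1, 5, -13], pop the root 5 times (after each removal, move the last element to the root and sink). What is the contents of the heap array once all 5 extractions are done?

[1, -4, -3, -5, -13]

extract-max #1 returns 14:
  remove root 14; move last element -13 to root → [-13, 13, -3, 12, 4, -4, -5, 1, 5]
  -13 vs larger child 13 at index 1, swap → [13, -13, -3, 12, 4, -4, -5, 1, 5]
  -13 vs larger child 12 at index 3, swap → [13, 12, -3, -13, 4, -4, -5, 1, 5]
  -13 vs larger child 5 at index 8, swap → [13, 12, -3, 5, 4, -4, -5, 1, -13]
extract-max #2 returns 13:
  remove root 13; move last element -13 to root → [-13, 12, -3, 5, 4, -4, -5, 1]
  -13 vs larger child 12 at index 1, swap → [12, -13, -3, 5, 4, -4, -5, 1]
  -13 vs larger child 5 at index 3, swap → [12, 5, -3, -13, 4, -4, -5, 1]
  -13 vs only child 1 at index 7, swap → [12, 5, -3, 1, 4, -4, -5, -13]
extract-max #3 returns 12:
  remove root 12; move last element -13 to root → [-13, 5, -3, 1, 4, -4, -5]
  -13 vs larger child 5 at index 1, swap → [5, -13, -3, 1, 4, -4, -5]
  -13 vs larger child 4 at index 4, swap → [5, 4, -3, 1, -13, -4, -5]
extract-max #4 returns 5:
  remove root 5; move last element -5 to root → [-5, 4, -3, 1, -13, -4]
  -5 vs larger child 4 at index 1, swap → [4, -5, -3, 1, -13, -4]
  -5 vs larger child 1 at index 3, swap → [4, 1, -3, -5, -13, -4]
extract-max #5 returns 4:
  remove root 4; move last element -4 to root → [-4, 1, -3, -5, -13]
  -4 vs larger child 1 at index 1, swap → [1, -4, -3, -5, -13]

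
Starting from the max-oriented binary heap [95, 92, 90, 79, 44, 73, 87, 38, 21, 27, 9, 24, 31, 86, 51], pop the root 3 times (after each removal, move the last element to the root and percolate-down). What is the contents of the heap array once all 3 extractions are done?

extract-max #1 returns 95:
  remove root 95; move last element 51 to root → [51, 92, 90, 79, 44, 73, 87, 38, 21, 27, 9, 24, 31, 86]
  51 vs larger child 92 at index 1, swap → [92, 51, 90, 79, 44, 73, 87, 38, 21, 27, 9, 24, 31, 86]
  51 vs larger child 79 at index 3, swap → [92, 79, 90, 51, 44, 73, 87, 38, 21, 27, 9, 24, 31, 86]
extract-max #2 returns 92:
  remove root 92; move last element 86 to root → [86, 79, 90, 51, 44, 73, 87, 38, 21, 27, 9, 24, 31]
  86 vs larger child 90 at index 2, swap → [90, 79, 86, 51, 44, 73, 87, 38, 21, 27, 9, 24, 31]
  86 vs larger child 87 at index 6, swap → [90, 79, 87, 51, 44, 73, 86, 38, 21, 27, 9, 24, 31]
extract-max #3 returns 90:
  remove root 90; move last element 31 to root → [31, 79, 87, 51, 44, 73, 86, 38, 21, 27, 9, 24]
  31 vs larger child 87 at index 2, swap → [87, 79, 31, 51, 44, 73, 86, 38, 21, 27, 9, 24]
  31 vs larger child 86 at index 6, swap → [87, 79, 86, 51, 44, 73, 31, 38, 21, 27, 9, 24]

[87, 79, 86, 51, 44, 73, 31, 38, 21, 27, 9, 24]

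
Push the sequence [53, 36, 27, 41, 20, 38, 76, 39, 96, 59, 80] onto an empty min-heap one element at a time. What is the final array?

Insert 53:
  append 53 at index 0 → [53] (no swap needed)
Insert 36:
  append 36 at index 1 → [53, 36]
  36 < parent 53 at index 0, swap → [36, 53]
Insert 27:
  append 27 at index 2 → [36, 53, 27]
  27 < parent 36 at index 0, swap → [27, 53, 36]
Insert 41:
  append 41 at index 3 → [27, 53, 36, 41]
  41 < parent 53 at index 1, swap → [27, 41, 36, 53]
Insert 20:
  append 20 at index 4 → [27, 41, 36, 53, 20]
  20 < parent 41 at index 1, swap → [27, 20, 36, 53, 41]
  20 < parent 27 at index 0, swap → [20, 27, 36, 53, 41]
Insert 38:
  append 38 at index 5 → [20, 27, 36, 53, 41, 38] (no swap needed)
Insert 76:
  append 76 at index 6 → [20, 27, 36, 53, 41, 38, 76] (no swap needed)
Insert 39:
  append 39 at index 7 → [20, 27, 36, 53, 41, 38, 76, 39]
  39 < parent 53 at index 3, swap → [20, 27, 36, 39, 41, 38, 76, 53]
Insert 96:
  append 96 at index 8 → [20, 27, 36, 39, 41, 38, 76, 53, 96] (no swap needed)
Insert 59:
  append 59 at index 9 → [20, 27, 36, 39, 41, 38, 76, 53, 96, 59] (no swap needed)
Insert 80:
  append 80 at index 10 → [20, 27, 36, 39, 41, 38, 76, 53, 96, 59, 80] (no swap needed)

[20, 27, 36, 39, 41, 38, 76, 53, 96, 59, 80]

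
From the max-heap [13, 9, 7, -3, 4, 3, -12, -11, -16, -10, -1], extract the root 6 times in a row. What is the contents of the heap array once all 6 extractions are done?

[-3, -11, -10, -12, -16]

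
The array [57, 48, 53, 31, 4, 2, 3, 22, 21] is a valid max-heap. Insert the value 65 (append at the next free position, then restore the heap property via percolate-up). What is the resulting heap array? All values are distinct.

append 65 at index 9 → [57, 48, 53, 31, 4, 2, 3, 22, 21, 65]
65 > parent 4 at index 4, swap → [57, 48, 53, 31, 65, 2, 3, 22, 21, 4]
65 > parent 48 at index 1, swap → [57, 65, 53, 31, 48, 2, 3, 22, 21, 4]
65 > parent 57 at index 0, swap → [65, 57, 53, 31, 48, 2, 3, 22, 21, 4]

[65, 57, 53, 31, 48, 2, 3, 22, 21, 4]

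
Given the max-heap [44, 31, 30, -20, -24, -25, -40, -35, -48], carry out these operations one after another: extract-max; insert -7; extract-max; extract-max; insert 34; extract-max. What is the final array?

extract-max → returns 44:
  remove root 44; move last element -48 to root → [-48, 31, 30, -20, -24, -25, -40, -35]
  -48 vs larger child 31 at index 1, swap → [31, -48, 30, -20, -24, -25, -40, -35]
  -48 vs larger child -20 at index 3, swap → [31, -20, 30, -48, -24, -25, -40, -35]
  -48 vs only child -35 at index 7, swap → [31, -20, 30, -35, -24, -25, -40, -48]
insert -7:
  append -7 at index 8 → [31, -20, 30, -35, -24, -25, -40, -48, -7]
  -7 > parent -35 at index 3, swap → [31, -20, 30, -7, -24, -25, -40, -48, -35]
  -7 > parent -20 at index 1, swap → [31, -7, 30, -20, -24, -25, -40, -48, -35]
extract-max → returns 31:
  remove root 31; move last element -35 to root → [-35, -7, 30, -20, -24, -25, -40, -48]
  -35 vs larger child 30 at index 2, swap → [30, -7, -35, -20, -24, -25, -40, -48]
  -35 vs larger child -25 at index 5, swap → [30, -7, -25, -20, -24, -35, -40, -48]
extract-max → returns 30:
  remove root 30; move last element -48 to root → [-48, -7, -25, -20, -24, -35, -40]
  -48 vs larger child -7 at index 1, swap → [-7, -48, -25, -20, -24, -35, -40]
  -48 vs larger child -20 at index 3, swap → [-7, -20, -25, -48, -24, -35, -40]
insert 34:
  append 34 at index 7 → [-7, -20, -25, -48, -24, -35, -40, 34]
  34 > parent -48 at index 3, swap → [-7, -20, -25, 34, -24, -35, -40, -48]
  34 > parent -20 at index 1, swap → [-7, 34, -25, -20, -24, -35, -40, -48]
  34 > parent -7 at index 0, swap → [34, -7, -25, -20, -24, -35, -40, -48]
extract-max → returns 34:
  remove root 34; move last element -48 to root → [-48, -7, -25, -20, -24, -35, -40]
  -48 vs larger child -7 at index 1, swap → [-7, -48, -25, -20, -24, -35, -40]
  -48 vs larger child -20 at index 3, swap → [-7, -20, -25, -48, -24, -35, -40]

[-7, -20, -25, -48, -24, -35, -40]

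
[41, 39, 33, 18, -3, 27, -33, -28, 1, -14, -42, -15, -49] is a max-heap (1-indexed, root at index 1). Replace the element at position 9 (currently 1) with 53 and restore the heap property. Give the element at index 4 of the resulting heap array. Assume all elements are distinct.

39

set index 9 from 1 to 53 → [41, 39, 33, 18, -3, 27, -33, -28, 53, -14, -42, -15, -49]
53 > parent 18 at index 4, swap → [41, 39, 33, 53, -3, 27, -33, -28, 18, -14, -42, -15, -49]
53 > parent 39 at index 2, swap → [41, 53, 33, 39, -3, 27, -33, -28, 18, -14, -42, -15, -49]
53 > parent 41 at index 1, swap → [53, 41, 33, 39, -3, 27, -33, -28, 18, -14, -42, -15, -49]
resulting array: [53, 41, 33, 39, -3, 27, -33, -28, 18, -14, -42, -15, -49]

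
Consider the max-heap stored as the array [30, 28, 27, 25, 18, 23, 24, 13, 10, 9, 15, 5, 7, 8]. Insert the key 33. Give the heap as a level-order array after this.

[33, 28, 30, 25, 18, 23, 27, 13, 10, 9, 15, 5, 7, 8, 24]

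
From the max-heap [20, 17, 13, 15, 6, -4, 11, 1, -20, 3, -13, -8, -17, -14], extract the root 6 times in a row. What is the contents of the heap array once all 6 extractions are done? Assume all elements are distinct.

[3, 1, -4, -14, -17, -13, -8, -20]

extract-max #1 returns 20:
  remove root 20; move last element -14 to root → [-14, 17, 13, 15, 6, -4, 11, 1, -20, 3, -13, -8, -17]
  -14 vs larger child 17 at index 1, swap → [17, -14, 13, 15, 6, -4, 11, 1, -20, 3, -13, -8, -17]
  -14 vs larger child 15 at index 3, swap → [17, 15, 13, -14, 6, -4, 11, 1, -20, 3, -13, -8, -17]
  -14 vs larger child 1 at index 7, swap → [17, 15, 13, 1, 6, -4, 11, -14, -20, 3, -13, -8, -17]
extract-max #2 returns 17:
  remove root 17; move last element -17 to root → [-17, 15, 13, 1, 6, -4, 11, -14, -20, 3, -13, -8]
  -17 vs larger child 15 at index 1, swap → [15, -17, 13, 1, 6, -4, 11, -14, -20, 3, -13, -8]
  -17 vs larger child 6 at index 4, swap → [15, 6, 13, 1, -17, -4, 11, -14, -20, 3, -13, -8]
  -17 vs larger child 3 at index 9, swap → [15, 6, 13, 1, 3, -4, 11, -14, -20, -17, -13, -8]
extract-max #3 returns 15:
  remove root 15; move last element -8 to root → [-8, 6, 13, 1, 3, -4, 11, -14, -20, -17, -13]
  -8 vs larger child 13 at index 2, swap → [13, 6, -8, 1, 3, -4, 11, -14, -20, -17, -13]
  -8 vs larger child 11 at index 6, swap → [13, 6, 11, 1, 3, -4, -8, -14, -20, -17, -13]
extract-max #4 returns 13:
  remove root 13; move last element -13 to root → [-13, 6, 11, 1, 3, -4, -8, -14, -20, -17]
  -13 vs larger child 11 at index 2, swap → [11, 6, -13, 1, 3, -4, -8, -14, -20, -17]
  -13 vs larger child -4 at index 5, swap → [11, 6, -4, 1, 3, -13, -8, -14, -20, -17]
extract-max #5 returns 11:
  remove root 11; move last element -17 to root → [-17, 6, -4, 1, 3, -13, -8, -14, -20]
  -17 vs larger child 6 at index 1, swap → [6, -17, -4, 1, 3, -13, -8, -14, -20]
  -17 vs larger child 3 at index 4, swap → [6, 3, -4, 1, -17, -13, -8, -14, -20]
extract-max #6 returns 6:
  remove root 6; move last element -20 to root → [-20, 3, -4, 1, -17, -13, -8, -14]
  -20 vs larger child 3 at index 1, swap → [3, -20, -4, 1, -17, -13, -8, -14]
  -20 vs larger child 1 at index 3, swap → [3, 1, -4, -20, -17, -13, -8, -14]
  -20 vs only child -14 at index 7, swap → [3, 1, -4, -14, -17, -13, -8, -20]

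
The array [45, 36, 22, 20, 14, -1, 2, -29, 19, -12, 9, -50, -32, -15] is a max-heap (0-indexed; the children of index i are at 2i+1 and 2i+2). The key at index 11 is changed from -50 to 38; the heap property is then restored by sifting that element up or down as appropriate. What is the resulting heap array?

[45, 36, 38, 20, 14, 22, 2, -29, 19, -12, 9, -1, -32, -15]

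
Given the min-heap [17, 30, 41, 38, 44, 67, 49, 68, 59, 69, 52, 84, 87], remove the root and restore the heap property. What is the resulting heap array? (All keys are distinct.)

[30, 38, 41, 59, 44, 67, 49, 68, 87, 69, 52, 84]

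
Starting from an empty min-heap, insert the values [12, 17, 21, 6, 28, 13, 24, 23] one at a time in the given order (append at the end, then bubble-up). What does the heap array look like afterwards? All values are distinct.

[6, 12, 13, 17, 28, 21, 24, 23]

Insert 12:
  append 12 at index 0 → [12] (no swap needed)
Insert 17:
  append 17 at index 1 → [12, 17] (no swap needed)
Insert 21:
  append 21 at index 2 → [12, 17, 21] (no swap needed)
Insert 6:
  append 6 at index 3 → [12, 17, 21, 6]
  6 < parent 17 at index 1, swap → [12, 6, 21, 17]
  6 < parent 12 at index 0, swap → [6, 12, 21, 17]
Insert 28:
  append 28 at index 4 → [6, 12, 21, 17, 28] (no swap needed)
Insert 13:
  append 13 at index 5 → [6, 12, 21, 17, 28, 13]
  13 < parent 21 at index 2, swap → [6, 12, 13, 17, 28, 21]
Insert 24:
  append 24 at index 6 → [6, 12, 13, 17, 28, 21, 24] (no swap needed)
Insert 23:
  append 23 at index 7 → [6, 12, 13, 17, 28, 21, 24, 23] (no swap needed)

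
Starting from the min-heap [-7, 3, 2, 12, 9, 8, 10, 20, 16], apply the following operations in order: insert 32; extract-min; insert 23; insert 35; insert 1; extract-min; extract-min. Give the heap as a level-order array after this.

[3, 9, 8, 12, 23, 32, 10, 20, 16, 35]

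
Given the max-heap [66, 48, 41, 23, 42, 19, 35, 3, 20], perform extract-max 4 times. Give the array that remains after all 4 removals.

[35, 23, 19, 3, 20]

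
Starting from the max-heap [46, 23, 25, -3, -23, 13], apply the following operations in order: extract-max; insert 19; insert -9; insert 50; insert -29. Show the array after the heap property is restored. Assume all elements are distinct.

[50, 25, 19, 23, -23, 13, -9, -3, -29]

extract-max → returns 46:
  remove root 46; move last element 13 to root → [13, 23, 25, -3, -23]
  13 vs larger child 25 at index 2, swap → [25, 23, 13, -3, -23]
insert 19:
  append 19 at index 5 → [25, 23, 13, -3, -23, 19]
  19 > parent 13 at index 2, swap → [25, 23, 19, -3, -23, 13]
insert -9:
  append -9 at index 6 → [25, 23, 19, -3, -23, 13, -9] (no swap needed)
insert 50:
  append 50 at index 7 → [25, 23, 19, -3, -23, 13, -9, 50]
  50 > parent -3 at index 3, swap → [25, 23, 19, 50, -23, 13, -9, -3]
  50 > parent 23 at index 1, swap → [25, 50, 19, 23, -23, 13, -9, -3]
  50 > parent 25 at index 0, swap → [50, 25, 19, 23, -23, 13, -9, -3]
insert -29:
  append -29 at index 8 → [50, 25, 19, 23, -23, 13, -9, -3, -29] (no swap needed)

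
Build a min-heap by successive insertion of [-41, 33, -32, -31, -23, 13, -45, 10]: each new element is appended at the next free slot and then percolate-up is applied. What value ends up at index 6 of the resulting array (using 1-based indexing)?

13

Insert -41:
  append -41 at index 1 → [-41] (no swap needed)
Insert 33:
  append 33 at index 2 → [-41, 33] (no swap needed)
Insert -32:
  append -32 at index 3 → [-41, 33, -32] (no swap needed)
Insert -31:
  append -31 at index 4 → [-41, 33, -32, -31]
  -31 < parent 33 at index 2, swap → [-41, -31, -32, 33]
Insert -23:
  append -23 at index 5 → [-41, -31, -32, 33, -23] (no swap needed)
Insert 13:
  append 13 at index 6 → [-41, -31, -32, 33, -23, 13] (no swap needed)
Insert -45:
  append -45 at index 7 → [-41, -31, -32, 33, -23, 13, -45]
  -45 < parent -32 at index 3, swap → [-41, -31, -45, 33, -23, 13, -32]
  -45 < parent -41 at index 1, swap → [-45, -31, -41, 33, -23, 13, -32]
Insert 10:
  append 10 at index 8 → [-45, -31, -41, 33, -23, 13, -32, 10]
  10 < parent 33 at index 4, swap → [-45, -31, -41, 10, -23, 13, -32, 33]
resulting array: [-45, -31, -41, 10, -23, 13, -32, 33]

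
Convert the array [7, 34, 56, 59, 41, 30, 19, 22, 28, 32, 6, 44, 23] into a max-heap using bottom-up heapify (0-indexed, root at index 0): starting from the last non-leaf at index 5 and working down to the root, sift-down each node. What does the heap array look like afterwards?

[59, 41, 56, 34, 32, 44, 19, 22, 28, 7, 6, 30, 23]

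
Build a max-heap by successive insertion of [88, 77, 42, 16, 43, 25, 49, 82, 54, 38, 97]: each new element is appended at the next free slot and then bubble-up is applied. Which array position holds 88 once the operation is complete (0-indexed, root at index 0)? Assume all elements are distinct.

1

Insert 88:
  append 88 at index 0 → [88] (no swap needed)
Insert 77:
  append 77 at index 1 → [88, 77] (no swap needed)
Insert 42:
  append 42 at index 2 → [88, 77, 42] (no swap needed)
Insert 16:
  append 16 at index 3 → [88, 77, 42, 16] (no swap needed)
Insert 43:
  append 43 at index 4 → [88, 77, 42, 16, 43] (no swap needed)
Insert 25:
  append 25 at index 5 → [88, 77, 42, 16, 43, 25] (no swap needed)
Insert 49:
  append 49 at index 6 → [88, 77, 42, 16, 43, 25, 49]
  49 > parent 42 at index 2, swap → [88, 77, 49, 16, 43, 25, 42]
Insert 82:
  append 82 at index 7 → [88, 77, 49, 16, 43, 25, 42, 82]
  82 > parent 16 at index 3, swap → [88, 77, 49, 82, 43, 25, 42, 16]
  82 > parent 77 at index 1, swap → [88, 82, 49, 77, 43, 25, 42, 16]
Insert 54:
  append 54 at index 8 → [88, 82, 49, 77, 43, 25, 42, 16, 54] (no swap needed)
Insert 38:
  append 38 at index 9 → [88, 82, 49, 77, 43, 25, 42, 16, 54, 38] (no swap needed)
Insert 97:
  append 97 at index 10 → [88, 82, 49, 77, 43, 25, 42, 16, 54, 38, 97]
  97 > parent 43 at index 4, swap → [88, 82, 49, 77, 97, 25, 42, 16, 54, 38, 43]
  97 > parent 82 at index 1, swap → [88, 97, 49, 77, 82, 25, 42, 16, 54, 38, 43]
  97 > parent 88 at index 0, swap → [97, 88, 49, 77, 82, 25, 42, 16, 54, 38, 43]
resulting array: [97, 88, 49, 77, 82, 25, 42, 16, 54, 38, 43]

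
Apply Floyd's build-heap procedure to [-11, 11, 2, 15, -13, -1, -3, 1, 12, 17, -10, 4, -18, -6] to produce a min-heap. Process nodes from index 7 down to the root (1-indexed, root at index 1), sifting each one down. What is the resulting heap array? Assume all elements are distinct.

[-18, -13, -11, 1, -10, -1, -6, 15, 12, 17, 11, 4, 2, -3]

sift down from index 7:
  -3 vs only child -6 at index 14, swap → [-11, 11, 2, 15, -13, -1, -6, 1, 12, 17, -10, 4, -18, -3]
sift down from index 6:
  -1 vs smaller child -18 at index 13, swap → [-11, 11, 2, 15, -13, -18, -6, 1, 12, 17, -10, 4, -1, -3]
sift down from index 5: already satisfies heap property
sift down from index 4:
  15 vs smaller child 1 at index 8, swap → [-11, 11, 2, 1, -13, -18, -6, 15, 12, 17, -10, 4, -1, -3]
sift down from index 3:
  2 vs smaller child -18 at index 6, swap → [-11, 11, -18, 1, -13, 2, -6, 15, 12, 17, -10, 4, -1, -3]
  2 vs smaller child -1 at index 13, swap → [-11, 11, -18, 1, -13, -1, -6, 15, 12, 17, -10, 4, 2, -3]
sift down from index 2:
  11 vs smaller child -13 at index 5, swap → [-11, -13, -18, 1, 11, -1, -6, 15, 12, 17, -10, 4, 2, -3]
  11 vs smaller child -10 at index 11, swap → [-11, -13, -18, 1, -10, -1, -6, 15, 12, 17, 11, 4, 2, -3]
sift down from index 1:
  -11 vs smaller child -18 at index 3, swap → [-18, -13, -11, 1, -10, -1, -6, 15, 12, 17, 11, 4, 2, -3]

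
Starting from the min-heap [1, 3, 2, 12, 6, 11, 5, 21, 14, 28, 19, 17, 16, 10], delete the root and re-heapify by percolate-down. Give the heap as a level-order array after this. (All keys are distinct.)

remove root 1; move last element 10 to root → [10, 3, 2, 12, 6, 11, 5, 21, 14, 28, 19, 17, 16]
10 vs smaller child 2 at index 2, swap → [2, 3, 10, 12, 6, 11, 5, 21, 14, 28, 19, 17, 16]
10 vs smaller child 5 at index 6, swap → [2, 3, 5, 12, 6, 11, 10, 21, 14, 28, 19, 17, 16]

[2, 3, 5, 12, 6, 11, 10, 21, 14, 28, 19, 17, 16]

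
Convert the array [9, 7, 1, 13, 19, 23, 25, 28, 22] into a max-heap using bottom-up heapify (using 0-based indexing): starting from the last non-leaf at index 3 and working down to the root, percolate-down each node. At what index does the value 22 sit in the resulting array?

1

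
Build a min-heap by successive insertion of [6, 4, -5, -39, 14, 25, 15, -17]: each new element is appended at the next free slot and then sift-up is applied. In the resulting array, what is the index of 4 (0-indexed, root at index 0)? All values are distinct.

2

Insert 6:
  append 6 at index 0 → [6] (no swap needed)
Insert 4:
  append 4 at index 1 → [6, 4]
  4 < parent 6 at index 0, swap → [4, 6]
Insert -5:
  append -5 at index 2 → [4, 6, -5]
  -5 < parent 4 at index 0, swap → [-5, 6, 4]
Insert -39:
  append -39 at index 3 → [-5, 6, 4, -39]
  -39 < parent 6 at index 1, swap → [-5, -39, 4, 6]
  -39 < parent -5 at index 0, swap → [-39, -5, 4, 6]
Insert 14:
  append 14 at index 4 → [-39, -5, 4, 6, 14] (no swap needed)
Insert 25:
  append 25 at index 5 → [-39, -5, 4, 6, 14, 25] (no swap needed)
Insert 15:
  append 15 at index 6 → [-39, -5, 4, 6, 14, 25, 15] (no swap needed)
Insert -17:
  append -17 at index 7 → [-39, -5, 4, 6, 14, 25, 15, -17]
  -17 < parent 6 at index 3, swap → [-39, -5, 4, -17, 14, 25, 15, 6]
  -17 < parent -5 at index 1, swap → [-39, -17, 4, -5, 14, 25, 15, 6]
resulting array: [-39, -17, 4, -5, 14, 25, 15, 6]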